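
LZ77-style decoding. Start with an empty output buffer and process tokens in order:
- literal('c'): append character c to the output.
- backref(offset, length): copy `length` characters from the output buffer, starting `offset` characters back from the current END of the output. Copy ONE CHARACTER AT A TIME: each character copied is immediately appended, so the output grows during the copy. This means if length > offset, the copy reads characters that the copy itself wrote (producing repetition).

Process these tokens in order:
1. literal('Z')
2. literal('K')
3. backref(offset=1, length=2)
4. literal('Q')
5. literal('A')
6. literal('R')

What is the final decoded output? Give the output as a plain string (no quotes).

Token 1: literal('Z'). Output: "Z"
Token 2: literal('K'). Output: "ZK"
Token 3: backref(off=1, len=2) (overlapping!). Copied 'KK' from pos 1. Output: "ZKKK"
Token 4: literal('Q'). Output: "ZKKKQ"
Token 5: literal('A'). Output: "ZKKKQA"
Token 6: literal('R'). Output: "ZKKKQAR"

Answer: ZKKKQAR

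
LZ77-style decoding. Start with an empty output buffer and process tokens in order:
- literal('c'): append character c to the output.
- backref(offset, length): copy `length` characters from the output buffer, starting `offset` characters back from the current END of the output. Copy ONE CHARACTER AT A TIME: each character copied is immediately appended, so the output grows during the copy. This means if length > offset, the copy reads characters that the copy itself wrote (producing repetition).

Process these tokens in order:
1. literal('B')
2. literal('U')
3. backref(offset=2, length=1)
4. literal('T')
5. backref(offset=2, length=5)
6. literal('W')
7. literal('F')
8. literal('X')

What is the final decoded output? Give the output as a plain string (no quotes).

Token 1: literal('B'). Output: "B"
Token 2: literal('U'). Output: "BU"
Token 3: backref(off=2, len=1). Copied 'B' from pos 0. Output: "BUB"
Token 4: literal('T'). Output: "BUBT"
Token 5: backref(off=2, len=5) (overlapping!). Copied 'BTBTB' from pos 2. Output: "BUBTBTBTB"
Token 6: literal('W'). Output: "BUBTBTBTBW"
Token 7: literal('F'). Output: "BUBTBTBTBWF"
Token 8: literal('X'). Output: "BUBTBTBTBWFX"

Answer: BUBTBTBTBWFX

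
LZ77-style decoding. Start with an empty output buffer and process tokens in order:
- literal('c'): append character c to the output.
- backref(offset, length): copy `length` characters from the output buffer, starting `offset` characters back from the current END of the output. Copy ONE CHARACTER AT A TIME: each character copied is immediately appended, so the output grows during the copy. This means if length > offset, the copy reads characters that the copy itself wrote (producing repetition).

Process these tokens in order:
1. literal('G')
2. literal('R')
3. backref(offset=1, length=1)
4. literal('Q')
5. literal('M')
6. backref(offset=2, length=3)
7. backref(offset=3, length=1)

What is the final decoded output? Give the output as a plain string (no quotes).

Token 1: literal('G'). Output: "G"
Token 2: literal('R'). Output: "GR"
Token 3: backref(off=1, len=1). Copied 'R' from pos 1. Output: "GRR"
Token 4: literal('Q'). Output: "GRRQ"
Token 5: literal('M'). Output: "GRRQM"
Token 6: backref(off=2, len=3) (overlapping!). Copied 'QMQ' from pos 3. Output: "GRRQMQMQ"
Token 7: backref(off=3, len=1). Copied 'Q' from pos 5. Output: "GRRQMQMQQ"

Answer: GRRQMQMQQ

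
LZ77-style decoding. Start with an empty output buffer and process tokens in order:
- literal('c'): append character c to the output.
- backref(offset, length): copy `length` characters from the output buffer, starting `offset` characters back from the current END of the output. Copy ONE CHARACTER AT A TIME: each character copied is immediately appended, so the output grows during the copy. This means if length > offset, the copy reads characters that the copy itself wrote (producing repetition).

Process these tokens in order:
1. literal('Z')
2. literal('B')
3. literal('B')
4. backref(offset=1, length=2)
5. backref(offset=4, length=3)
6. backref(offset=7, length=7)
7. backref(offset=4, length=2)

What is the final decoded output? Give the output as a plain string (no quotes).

Answer: ZBBBBBBBBBBBBBBBB

Derivation:
Token 1: literal('Z'). Output: "Z"
Token 2: literal('B'). Output: "ZB"
Token 3: literal('B'). Output: "ZBB"
Token 4: backref(off=1, len=2) (overlapping!). Copied 'BB' from pos 2. Output: "ZBBBB"
Token 5: backref(off=4, len=3). Copied 'BBB' from pos 1. Output: "ZBBBBBBB"
Token 6: backref(off=7, len=7). Copied 'BBBBBBB' from pos 1. Output: "ZBBBBBBBBBBBBBB"
Token 7: backref(off=4, len=2). Copied 'BB' from pos 11. Output: "ZBBBBBBBBBBBBBBBB"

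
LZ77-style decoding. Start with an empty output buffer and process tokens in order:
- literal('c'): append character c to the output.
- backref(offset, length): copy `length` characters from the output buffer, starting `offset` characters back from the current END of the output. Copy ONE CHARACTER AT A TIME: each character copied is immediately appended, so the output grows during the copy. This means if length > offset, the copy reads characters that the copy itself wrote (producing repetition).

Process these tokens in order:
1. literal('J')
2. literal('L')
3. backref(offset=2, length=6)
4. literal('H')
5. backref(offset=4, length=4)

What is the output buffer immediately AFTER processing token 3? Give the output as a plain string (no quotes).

Answer: JLJLJLJL

Derivation:
Token 1: literal('J'). Output: "J"
Token 2: literal('L'). Output: "JL"
Token 3: backref(off=2, len=6) (overlapping!). Copied 'JLJLJL' from pos 0. Output: "JLJLJLJL"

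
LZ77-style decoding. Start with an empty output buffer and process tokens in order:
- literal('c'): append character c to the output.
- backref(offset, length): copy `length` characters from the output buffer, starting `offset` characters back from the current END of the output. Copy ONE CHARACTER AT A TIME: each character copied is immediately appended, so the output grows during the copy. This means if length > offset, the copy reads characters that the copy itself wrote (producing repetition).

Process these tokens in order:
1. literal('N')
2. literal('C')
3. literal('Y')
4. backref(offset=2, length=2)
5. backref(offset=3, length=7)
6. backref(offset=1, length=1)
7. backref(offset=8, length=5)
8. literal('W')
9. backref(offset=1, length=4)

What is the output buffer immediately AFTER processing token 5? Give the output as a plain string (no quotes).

Token 1: literal('N'). Output: "N"
Token 2: literal('C'). Output: "NC"
Token 3: literal('Y'). Output: "NCY"
Token 4: backref(off=2, len=2). Copied 'CY' from pos 1. Output: "NCYCY"
Token 5: backref(off=3, len=7) (overlapping!). Copied 'YCYYCYY' from pos 2. Output: "NCYCYYCYYCYY"

Answer: NCYCYYCYYCYY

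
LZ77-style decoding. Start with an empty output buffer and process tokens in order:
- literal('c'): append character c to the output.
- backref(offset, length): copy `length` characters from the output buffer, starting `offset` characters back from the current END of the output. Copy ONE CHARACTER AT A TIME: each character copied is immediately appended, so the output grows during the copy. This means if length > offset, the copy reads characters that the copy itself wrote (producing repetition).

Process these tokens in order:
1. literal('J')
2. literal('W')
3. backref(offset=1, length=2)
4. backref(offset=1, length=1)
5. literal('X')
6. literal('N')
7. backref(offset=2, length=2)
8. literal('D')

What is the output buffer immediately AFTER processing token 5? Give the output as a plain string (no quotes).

Token 1: literal('J'). Output: "J"
Token 2: literal('W'). Output: "JW"
Token 3: backref(off=1, len=2) (overlapping!). Copied 'WW' from pos 1. Output: "JWWW"
Token 4: backref(off=1, len=1). Copied 'W' from pos 3. Output: "JWWWW"
Token 5: literal('X'). Output: "JWWWWX"

Answer: JWWWWX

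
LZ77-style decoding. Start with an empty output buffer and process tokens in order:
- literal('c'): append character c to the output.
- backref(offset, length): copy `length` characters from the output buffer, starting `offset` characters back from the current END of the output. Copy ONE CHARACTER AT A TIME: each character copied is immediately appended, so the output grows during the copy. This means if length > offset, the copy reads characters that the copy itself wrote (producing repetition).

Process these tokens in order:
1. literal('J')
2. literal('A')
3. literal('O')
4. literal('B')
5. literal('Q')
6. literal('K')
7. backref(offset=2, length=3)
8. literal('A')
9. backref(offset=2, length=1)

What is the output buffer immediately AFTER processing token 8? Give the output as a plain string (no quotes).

Token 1: literal('J'). Output: "J"
Token 2: literal('A'). Output: "JA"
Token 3: literal('O'). Output: "JAO"
Token 4: literal('B'). Output: "JAOB"
Token 5: literal('Q'). Output: "JAOBQ"
Token 6: literal('K'). Output: "JAOBQK"
Token 7: backref(off=2, len=3) (overlapping!). Copied 'QKQ' from pos 4. Output: "JAOBQKQKQ"
Token 8: literal('A'). Output: "JAOBQKQKQA"

Answer: JAOBQKQKQA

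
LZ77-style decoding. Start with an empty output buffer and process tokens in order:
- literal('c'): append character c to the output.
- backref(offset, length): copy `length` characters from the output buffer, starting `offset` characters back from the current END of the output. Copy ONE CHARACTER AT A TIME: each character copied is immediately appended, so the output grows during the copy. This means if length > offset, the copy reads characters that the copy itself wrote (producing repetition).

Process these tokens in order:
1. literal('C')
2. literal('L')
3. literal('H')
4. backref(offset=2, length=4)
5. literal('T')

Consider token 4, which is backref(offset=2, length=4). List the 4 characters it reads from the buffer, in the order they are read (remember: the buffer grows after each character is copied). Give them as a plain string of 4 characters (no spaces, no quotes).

Answer: LHLH

Derivation:
Token 1: literal('C'). Output: "C"
Token 2: literal('L'). Output: "CL"
Token 3: literal('H'). Output: "CLH"
Token 4: backref(off=2, len=4). Buffer before: "CLH" (len 3)
  byte 1: read out[1]='L', append. Buffer now: "CLHL"
  byte 2: read out[2]='H', append. Buffer now: "CLHLH"
  byte 3: read out[3]='L', append. Buffer now: "CLHLHL"
  byte 4: read out[4]='H', append. Buffer now: "CLHLHLH"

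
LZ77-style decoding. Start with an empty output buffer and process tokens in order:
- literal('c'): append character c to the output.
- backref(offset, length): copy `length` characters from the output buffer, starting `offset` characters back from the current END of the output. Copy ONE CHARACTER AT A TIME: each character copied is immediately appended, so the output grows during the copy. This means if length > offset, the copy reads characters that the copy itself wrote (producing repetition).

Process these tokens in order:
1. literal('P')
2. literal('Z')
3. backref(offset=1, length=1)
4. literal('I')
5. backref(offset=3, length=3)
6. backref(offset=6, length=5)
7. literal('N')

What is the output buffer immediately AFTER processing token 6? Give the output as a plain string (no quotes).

Token 1: literal('P'). Output: "P"
Token 2: literal('Z'). Output: "PZ"
Token 3: backref(off=1, len=1). Copied 'Z' from pos 1. Output: "PZZ"
Token 4: literal('I'). Output: "PZZI"
Token 5: backref(off=3, len=3). Copied 'ZZI' from pos 1. Output: "PZZIZZI"
Token 6: backref(off=6, len=5). Copied 'ZZIZZ' from pos 1. Output: "PZZIZZIZZIZZ"

Answer: PZZIZZIZZIZZ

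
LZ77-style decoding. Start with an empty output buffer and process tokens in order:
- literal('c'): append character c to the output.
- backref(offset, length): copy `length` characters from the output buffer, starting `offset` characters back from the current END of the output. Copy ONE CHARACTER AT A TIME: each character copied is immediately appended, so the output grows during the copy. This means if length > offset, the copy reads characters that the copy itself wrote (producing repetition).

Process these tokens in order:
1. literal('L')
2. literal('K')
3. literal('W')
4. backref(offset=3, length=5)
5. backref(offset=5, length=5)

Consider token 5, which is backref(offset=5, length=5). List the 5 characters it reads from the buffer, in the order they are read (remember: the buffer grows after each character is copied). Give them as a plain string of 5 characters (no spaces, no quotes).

Token 1: literal('L'). Output: "L"
Token 2: literal('K'). Output: "LK"
Token 3: literal('W'). Output: "LKW"
Token 4: backref(off=3, len=5) (overlapping!). Copied 'LKWLK' from pos 0. Output: "LKWLKWLK"
Token 5: backref(off=5, len=5). Buffer before: "LKWLKWLK" (len 8)
  byte 1: read out[3]='L', append. Buffer now: "LKWLKWLKL"
  byte 2: read out[4]='K', append. Buffer now: "LKWLKWLKLK"
  byte 3: read out[5]='W', append. Buffer now: "LKWLKWLKLKW"
  byte 4: read out[6]='L', append. Buffer now: "LKWLKWLKLKWL"
  byte 5: read out[7]='K', append. Buffer now: "LKWLKWLKLKWLK"

Answer: LKWLK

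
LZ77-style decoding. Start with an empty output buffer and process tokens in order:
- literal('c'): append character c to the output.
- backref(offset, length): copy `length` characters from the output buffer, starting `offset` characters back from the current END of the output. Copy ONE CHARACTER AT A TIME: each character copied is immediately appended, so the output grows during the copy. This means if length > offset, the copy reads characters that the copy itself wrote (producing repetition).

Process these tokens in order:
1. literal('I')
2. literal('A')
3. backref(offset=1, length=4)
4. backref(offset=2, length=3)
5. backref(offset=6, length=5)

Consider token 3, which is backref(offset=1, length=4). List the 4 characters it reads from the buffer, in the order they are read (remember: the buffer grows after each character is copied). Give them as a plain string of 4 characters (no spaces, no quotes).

Answer: AAAA

Derivation:
Token 1: literal('I'). Output: "I"
Token 2: literal('A'). Output: "IA"
Token 3: backref(off=1, len=4). Buffer before: "IA" (len 2)
  byte 1: read out[1]='A', append. Buffer now: "IAA"
  byte 2: read out[2]='A', append. Buffer now: "IAAA"
  byte 3: read out[3]='A', append. Buffer now: "IAAAA"
  byte 4: read out[4]='A', append. Buffer now: "IAAAAA"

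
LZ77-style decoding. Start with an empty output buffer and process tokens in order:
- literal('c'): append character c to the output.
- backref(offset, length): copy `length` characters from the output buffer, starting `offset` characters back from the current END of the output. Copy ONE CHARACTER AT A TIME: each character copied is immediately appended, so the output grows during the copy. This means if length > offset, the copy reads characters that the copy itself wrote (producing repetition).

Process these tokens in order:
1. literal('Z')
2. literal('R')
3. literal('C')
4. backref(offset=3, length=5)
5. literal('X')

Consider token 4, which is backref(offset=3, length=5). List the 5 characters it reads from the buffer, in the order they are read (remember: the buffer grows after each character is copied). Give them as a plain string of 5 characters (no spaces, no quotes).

Answer: ZRCZR

Derivation:
Token 1: literal('Z'). Output: "Z"
Token 2: literal('R'). Output: "ZR"
Token 3: literal('C'). Output: "ZRC"
Token 4: backref(off=3, len=5). Buffer before: "ZRC" (len 3)
  byte 1: read out[0]='Z', append. Buffer now: "ZRCZ"
  byte 2: read out[1]='R', append. Buffer now: "ZRCZR"
  byte 3: read out[2]='C', append. Buffer now: "ZRCZRC"
  byte 4: read out[3]='Z', append. Buffer now: "ZRCZRCZ"
  byte 5: read out[4]='R', append. Buffer now: "ZRCZRCZR"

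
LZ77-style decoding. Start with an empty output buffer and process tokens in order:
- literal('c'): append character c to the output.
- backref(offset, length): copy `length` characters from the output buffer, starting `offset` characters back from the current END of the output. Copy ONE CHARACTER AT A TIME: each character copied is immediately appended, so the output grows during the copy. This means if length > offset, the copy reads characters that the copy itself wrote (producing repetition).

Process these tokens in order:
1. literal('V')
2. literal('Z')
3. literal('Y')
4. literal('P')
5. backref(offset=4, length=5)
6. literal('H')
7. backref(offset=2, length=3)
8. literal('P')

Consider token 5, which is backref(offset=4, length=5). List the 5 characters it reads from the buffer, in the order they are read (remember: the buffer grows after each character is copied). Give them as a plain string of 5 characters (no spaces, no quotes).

Answer: VZYPV

Derivation:
Token 1: literal('V'). Output: "V"
Token 2: literal('Z'). Output: "VZ"
Token 3: literal('Y'). Output: "VZY"
Token 4: literal('P'). Output: "VZYP"
Token 5: backref(off=4, len=5). Buffer before: "VZYP" (len 4)
  byte 1: read out[0]='V', append. Buffer now: "VZYPV"
  byte 2: read out[1]='Z', append. Buffer now: "VZYPVZ"
  byte 3: read out[2]='Y', append. Buffer now: "VZYPVZY"
  byte 4: read out[3]='P', append. Buffer now: "VZYPVZYP"
  byte 5: read out[4]='V', append. Buffer now: "VZYPVZYPV"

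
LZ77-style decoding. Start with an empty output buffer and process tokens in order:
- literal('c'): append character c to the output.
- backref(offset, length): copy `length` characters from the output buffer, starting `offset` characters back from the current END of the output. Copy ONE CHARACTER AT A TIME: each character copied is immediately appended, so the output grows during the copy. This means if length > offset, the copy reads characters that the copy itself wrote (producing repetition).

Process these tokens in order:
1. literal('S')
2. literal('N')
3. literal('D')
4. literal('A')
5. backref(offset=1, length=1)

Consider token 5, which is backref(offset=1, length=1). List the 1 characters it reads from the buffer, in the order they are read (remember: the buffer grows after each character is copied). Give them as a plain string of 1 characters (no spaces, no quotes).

Token 1: literal('S'). Output: "S"
Token 2: literal('N'). Output: "SN"
Token 3: literal('D'). Output: "SND"
Token 4: literal('A'). Output: "SNDA"
Token 5: backref(off=1, len=1). Buffer before: "SNDA" (len 4)
  byte 1: read out[3]='A', append. Buffer now: "SNDAA"

Answer: A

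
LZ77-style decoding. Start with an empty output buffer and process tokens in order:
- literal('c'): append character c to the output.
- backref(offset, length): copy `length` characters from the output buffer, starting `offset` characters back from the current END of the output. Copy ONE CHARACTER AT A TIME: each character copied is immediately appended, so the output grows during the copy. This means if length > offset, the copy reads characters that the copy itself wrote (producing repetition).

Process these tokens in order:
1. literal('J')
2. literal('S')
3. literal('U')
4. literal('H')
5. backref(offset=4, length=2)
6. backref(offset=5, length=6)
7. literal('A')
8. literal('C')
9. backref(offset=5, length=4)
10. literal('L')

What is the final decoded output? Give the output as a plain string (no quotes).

Token 1: literal('J'). Output: "J"
Token 2: literal('S'). Output: "JS"
Token 3: literal('U'). Output: "JSU"
Token 4: literal('H'). Output: "JSUH"
Token 5: backref(off=4, len=2). Copied 'JS' from pos 0. Output: "JSUHJS"
Token 6: backref(off=5, len=6) (overlapping!). Copied 'SUHJSS' from pos 1. Output: "JSUHJSSUHJSS"
Token 7: literal('A'). Output: "JSUHJSSUHJSSA"
Token 8: literal('C'). Output: "JSUHJSSUHJSSAC"
Token 9: backref(off=5, len=4). Copied 'JSSA' from pos 9. Output: "JSUHJSSUHJSSACJSSA"
Token 10: literal('L'). Output: "JSUHJSSUHJSSACJSSAL"

Answer: JSUHJSSUHJSSACJSSAL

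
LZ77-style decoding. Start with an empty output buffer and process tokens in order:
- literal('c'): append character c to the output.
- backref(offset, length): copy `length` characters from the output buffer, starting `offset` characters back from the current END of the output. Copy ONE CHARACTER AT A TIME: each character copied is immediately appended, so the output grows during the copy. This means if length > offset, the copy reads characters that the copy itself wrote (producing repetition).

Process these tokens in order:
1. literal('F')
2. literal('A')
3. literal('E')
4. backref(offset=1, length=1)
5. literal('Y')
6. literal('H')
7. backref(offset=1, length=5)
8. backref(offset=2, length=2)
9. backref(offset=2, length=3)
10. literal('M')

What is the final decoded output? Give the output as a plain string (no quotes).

Token 1: literal('F'). Output: "F"
Token 2: literal('A'). Output: "FA"
Token 3: literal('E'). Output: "FAE"
Token 4: backref(off=1, len=1). Copied 'E' from pos 2. Output: "FAEE"
Token 5: literal('Y'). Output: "FAEEY"
Token 6: literal('H'). Output: "FAEEYH"
Token 7: backref(off=1, len=5) (overlapping!). Copied 'HHHHH' from pos 5. Output: "FAEEYHHHHHH"
Token 8: backref(off=2, len=2). Copied 'HH' from pos 9. Output: "FAEEYHHHHHHHH"
Token 9: backref(off=2, len=3) (overlapping!). Copied 'HHH' from pos 11. Output: "FAEEYHHHHHHHHHHH"
Token 10: literal('M'). Output: "FAEEYHHHHHHHHHHHM"

Answer: FAEEYHHHHHHHHHHHM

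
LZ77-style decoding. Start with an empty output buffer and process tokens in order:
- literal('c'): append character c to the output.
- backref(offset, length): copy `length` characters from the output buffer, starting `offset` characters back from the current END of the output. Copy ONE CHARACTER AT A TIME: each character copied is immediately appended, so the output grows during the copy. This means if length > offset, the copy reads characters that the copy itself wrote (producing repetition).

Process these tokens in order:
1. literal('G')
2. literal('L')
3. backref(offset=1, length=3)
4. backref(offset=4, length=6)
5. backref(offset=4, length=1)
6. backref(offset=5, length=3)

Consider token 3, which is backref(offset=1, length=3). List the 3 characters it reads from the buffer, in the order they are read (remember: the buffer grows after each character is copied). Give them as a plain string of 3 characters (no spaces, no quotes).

Token 1: literal('G'). Output: "G"
Token 2: literal('L'). Output: "GL"
Token 3: backref(off=1, len=3). Buffer before: "GL" (len 2)
  byte 1: read out[1]='L', append. Buffer now: "GLL"
  byte 2: read out[2]='L', append. Buffer now: "GLLL"
  byte 3: read out[3]='L', append. Buffer now: "GLLLL"

Answer: LLL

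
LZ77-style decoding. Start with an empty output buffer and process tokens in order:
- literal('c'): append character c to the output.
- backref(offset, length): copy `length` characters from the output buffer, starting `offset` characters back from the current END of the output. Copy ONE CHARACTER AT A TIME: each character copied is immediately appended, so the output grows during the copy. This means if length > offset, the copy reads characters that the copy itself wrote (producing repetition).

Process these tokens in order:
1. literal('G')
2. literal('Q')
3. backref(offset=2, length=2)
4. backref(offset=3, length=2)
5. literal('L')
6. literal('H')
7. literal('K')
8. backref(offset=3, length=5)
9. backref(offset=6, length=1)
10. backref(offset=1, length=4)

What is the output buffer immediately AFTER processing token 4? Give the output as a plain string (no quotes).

Answer: GQGQQG

Derivation:
Token 1: literal('G'). Output: "G"
Token 2: literal('Q'). Output: "GQ"
Token 3: backref(off=2, len=2). Copied 'GQ' from pos 0. Output: "GQGQ"
Token 4: backref(off=3, len=2). Copied 'QG' from pos 1. Output: "GQGQQG"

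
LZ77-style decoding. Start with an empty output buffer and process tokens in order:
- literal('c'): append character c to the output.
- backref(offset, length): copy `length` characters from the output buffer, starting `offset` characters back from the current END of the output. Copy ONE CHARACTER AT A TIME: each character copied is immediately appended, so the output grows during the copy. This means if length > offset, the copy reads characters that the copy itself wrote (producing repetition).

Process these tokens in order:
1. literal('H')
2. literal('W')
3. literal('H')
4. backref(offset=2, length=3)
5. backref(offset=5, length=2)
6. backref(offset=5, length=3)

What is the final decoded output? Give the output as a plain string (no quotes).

Answer: HWHWHWWHWHW

Derivation:
Token 1: literal('H'). Output: "H"
Token 2: literal('W'). Output: "HW"
Token 3: literal('H'). Output: "HWH"
Token 4: backref(off=2, len=3) (overlapping!). Copied 'WHW' from pos 1. Output: "HWHWHW"
Token 5: backref(off=5, len=2). Copied 'WH' from pos 1. Output: "HWHWHWWH"
Token 6: backref(off=5, len=3). Copied 'WHW' from pos 3. Output: "HWHWHWWHWHW"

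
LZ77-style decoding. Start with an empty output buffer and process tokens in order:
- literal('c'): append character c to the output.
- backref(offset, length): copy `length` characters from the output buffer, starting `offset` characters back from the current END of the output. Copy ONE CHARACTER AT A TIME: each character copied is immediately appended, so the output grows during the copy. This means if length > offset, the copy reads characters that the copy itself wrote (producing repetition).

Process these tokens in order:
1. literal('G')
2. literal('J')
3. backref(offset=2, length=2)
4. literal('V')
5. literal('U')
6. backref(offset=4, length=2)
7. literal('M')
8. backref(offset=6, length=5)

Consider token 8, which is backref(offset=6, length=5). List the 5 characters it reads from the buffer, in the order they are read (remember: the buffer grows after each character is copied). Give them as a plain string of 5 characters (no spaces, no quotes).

Answer: JVUGJ

Derivation:
Token 1: literal('G'). Output: "G"
Token 2: literal('J'). Output: "GJ"
Token 3: backref(off=2, len=2). Copied 'GJ' from pos 0. Output: "GJGJ"
Token 4: literal('V'). Output: "GJGJV"
Token 5: literal('U'). Output: "GJGJVU"
Token 6: backref(off=4, len=2). Copied 'GJ' from pos 2. Output: "GJGJVUGJ"
Token 7: literal('M'). Output: "GJGJVUGJM"
Token 8: backref(off=6, len=5). Buffer before: "GJGJVUGJM" (len 9)
  byte 1: read out[3]='J', append. Buffer now: "GJGJVUGJMJ"
  byte 2: read out[4]='V', append. Buffer now: "GJGJVUGJMJV"
  byte 3: read out[5]='U', append. Buffer now: "GJGJVUGJMJVU"
  byte 4: read out[6]='G', append. Buffer now: "GJGJVUGJMJVUG"
  byte 5: read out[7]='J', append. Buffer now: "GJGJVUGJMJVUGJ"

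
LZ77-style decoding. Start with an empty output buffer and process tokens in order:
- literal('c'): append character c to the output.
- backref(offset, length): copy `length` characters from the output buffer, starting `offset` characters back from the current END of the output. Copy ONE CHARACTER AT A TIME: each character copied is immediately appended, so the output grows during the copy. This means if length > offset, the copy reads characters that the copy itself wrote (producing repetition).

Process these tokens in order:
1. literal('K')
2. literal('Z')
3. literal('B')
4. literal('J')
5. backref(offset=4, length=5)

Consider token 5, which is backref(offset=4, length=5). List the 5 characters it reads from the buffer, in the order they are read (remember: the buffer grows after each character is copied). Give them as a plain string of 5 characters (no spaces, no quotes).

Token 1: literal('K'). Output: "K"
Token 2: literal('Z'). Output: "KZ"
Token 3: literal('B'). Output: "KZB"
Token 4: literal('J'). Output: "KZBJ"
Token 5: backref(off=4, len=5). Buffer before: "KZBJ" (len 4)
  byte 1: read out[0]='K', append. Buffer now: "KZBJK"
  byte 2: read out[1]='Z', append. Buffer now: "KZBJKZ"
  byte 3: read out[2]='B', append. Buffer now: "KZBJKZB"
  byte 4: read out[3]='J', append. Buffer now: "KZBJKZBJ"
  byte 5: read out[4]='K', append. Buffer now: "KZBJKZBJK"

Answer: KZBJK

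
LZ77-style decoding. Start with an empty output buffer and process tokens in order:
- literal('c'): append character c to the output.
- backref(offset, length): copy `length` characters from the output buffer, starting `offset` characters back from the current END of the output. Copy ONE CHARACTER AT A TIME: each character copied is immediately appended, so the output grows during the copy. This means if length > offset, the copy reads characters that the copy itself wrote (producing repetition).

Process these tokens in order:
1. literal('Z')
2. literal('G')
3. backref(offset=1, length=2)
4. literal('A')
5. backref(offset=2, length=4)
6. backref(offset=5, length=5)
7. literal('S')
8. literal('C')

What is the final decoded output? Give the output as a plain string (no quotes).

Token 1: literal('Z'). Output: "Z"
Token 2: literal('G'). Output: "ZG"
Token 3: backref(off=1, len=2) (overlapping!). Copied 'GG' from pos 1. Output: "ZGGG"
Token 4: literal('A'). Output: "ZGGGA"
Token 5: backref(off=2, len=4) (overlapping!). Copied 'GAGA' from pos 3. Output: "ZGGGAGAGA"
Token 6: backref(off=5, len=5). Copied 'AGAGA' from pos 4. Output: "ZGGGAGAGAAGAGA"
Token 7: literal('S'). Output: "ZGGGAGAGAAGAGAS"
Token 8: literal('C'). Output: "ZGGGAGAGAAGAGASC"

Answer: ZGGGAGAGAAGAGASC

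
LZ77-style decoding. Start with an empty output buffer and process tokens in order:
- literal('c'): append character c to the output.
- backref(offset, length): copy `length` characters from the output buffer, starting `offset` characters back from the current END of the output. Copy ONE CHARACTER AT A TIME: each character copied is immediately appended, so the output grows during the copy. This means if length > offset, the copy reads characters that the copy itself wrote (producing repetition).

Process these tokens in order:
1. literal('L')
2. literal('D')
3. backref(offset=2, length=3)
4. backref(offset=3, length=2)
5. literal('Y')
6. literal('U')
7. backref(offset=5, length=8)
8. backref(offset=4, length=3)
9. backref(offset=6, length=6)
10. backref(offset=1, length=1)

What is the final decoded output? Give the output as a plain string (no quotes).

Answer: LDLDLLDYULLDYULLDULLLLDULLL

Derivation:
Token 1: literal('L'). Output: "L"
Token 2: literal('D'). Output: "LD"
Token 3: backref(off=2, len=3) (overlapping!). Copied 'LDL' from pos 0. Output: "LDLDL"
Token 4: backref(off=3, len=2). Copied 'LD' from pos 2. Output: "LDLDLLD"
Token 5: literal('Y'). Output: "LDLDLLDY"
Token 6: literal('U'). Output: "LDLDLLDYU"
Token 7: backref(off=5, len=8) (overlapping!). Copied 'LLDYULLD' from pos 4. Output: "LDLDLLDYULLDYULLD"
Token 8: backref(off=4, len=3). Copied 'ULL' from pos 13. Output: "LDLDLLDYULLDYULLDULL"
Token 9: backref(off=6, len=6). Copied 'LLDULL' from pos 14. Output: "LDLDLLDYULLDYULLDULLLLDULL"
Token 10: backref(off=1, len=1). Copied 'L' from pos 25. Output: "LDLDLLDYULLDYULLDULLLLDULLL"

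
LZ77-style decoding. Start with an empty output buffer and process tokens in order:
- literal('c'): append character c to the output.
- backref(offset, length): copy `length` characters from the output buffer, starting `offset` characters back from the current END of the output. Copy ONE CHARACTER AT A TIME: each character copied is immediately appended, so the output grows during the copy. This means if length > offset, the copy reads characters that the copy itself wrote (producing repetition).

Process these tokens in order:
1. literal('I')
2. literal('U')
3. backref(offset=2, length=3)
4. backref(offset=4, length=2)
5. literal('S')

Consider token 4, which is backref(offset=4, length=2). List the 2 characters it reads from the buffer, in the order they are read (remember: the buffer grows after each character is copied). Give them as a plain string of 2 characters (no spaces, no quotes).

Token 1: literal('I'). Output: "I"
Token 2: literal('U'). Output: "IU"
Token 3: backref(off=2, len=3) (overlapping!). Copied 'IUI' from pos 0. Output: "IUIUI"
Token 4: backref(off=4, len=2). Buffer before: "IUIUI" (len 5)
  byte 1: read out[1]='U', append. Buffer now: "IUIUIU"
  byte 2: read out[2]='I', append. Buffer now: "IUIUIUI"

Answer: UI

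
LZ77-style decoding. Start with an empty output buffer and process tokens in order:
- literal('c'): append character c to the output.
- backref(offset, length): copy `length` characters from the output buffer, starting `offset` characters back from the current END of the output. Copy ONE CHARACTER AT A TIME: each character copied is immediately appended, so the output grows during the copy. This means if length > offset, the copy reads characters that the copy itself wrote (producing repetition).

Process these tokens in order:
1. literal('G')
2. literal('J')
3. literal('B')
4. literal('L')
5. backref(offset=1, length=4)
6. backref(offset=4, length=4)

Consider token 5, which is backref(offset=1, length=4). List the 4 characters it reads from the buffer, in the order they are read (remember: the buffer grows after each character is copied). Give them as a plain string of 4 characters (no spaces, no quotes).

Answer: LLLL

Derivation:
Token 1: literal('G'). Output: "G"
Token 2: literal('J'). Output: "GJ"
Token 3: literal('B'). Output: "GJB"
Token 4: literal('L'). Output: "GJBL"
Token 5: backref(off=1, len=4). Buffer before: "GJBL" (len 4)
  byte 1: read out[3]='L', append. Buffer now: "GJBLL"
  byte 2: read out[4]='L', append. Buffer now: "GJBLLL"
  byte 3: read out[5]='L', append. Buffer now: "GJBLLLL"
  byte 4: read out[6]='L', append. Buffer now: "GJBLLLLL"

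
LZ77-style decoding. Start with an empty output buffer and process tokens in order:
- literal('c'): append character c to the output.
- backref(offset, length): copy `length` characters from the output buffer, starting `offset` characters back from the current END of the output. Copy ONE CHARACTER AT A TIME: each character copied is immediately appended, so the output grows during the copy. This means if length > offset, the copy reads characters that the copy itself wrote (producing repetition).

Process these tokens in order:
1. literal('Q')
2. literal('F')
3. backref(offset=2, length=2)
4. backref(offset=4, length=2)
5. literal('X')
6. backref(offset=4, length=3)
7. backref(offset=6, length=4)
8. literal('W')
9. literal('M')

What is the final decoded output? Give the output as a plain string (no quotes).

Token 1: literal('Q'). Output: "Q"
Token 2: literal('F'). Output: "QF"
Token 3: backref(off=2, len=2). Copied 'QF' from pos 0. Output: "QFQF"
Token 4: backref(off=4, len=2). Copied 'QF' from pos 0. Output: "QFQFQF"
Token 5: literal('X'). Output: "QFQFQFX"
Token 6: backref(off=4, len=3). Copied 'FQF' from pos 3. Output: "QFQFQFXFQF"
Token 7: backref(off=6, len=4). Copied 'QFXF' from pos 4. Output: "QFQFQFXFQFQFXF"
Token 8: literal('W'). Output: "QFQFQFXFQFQFXFW"
Token 9: literal('M'). Output: "QFQFQFXFQFQFXFWM"

Answer: QFQFQFXFQFQFXFWM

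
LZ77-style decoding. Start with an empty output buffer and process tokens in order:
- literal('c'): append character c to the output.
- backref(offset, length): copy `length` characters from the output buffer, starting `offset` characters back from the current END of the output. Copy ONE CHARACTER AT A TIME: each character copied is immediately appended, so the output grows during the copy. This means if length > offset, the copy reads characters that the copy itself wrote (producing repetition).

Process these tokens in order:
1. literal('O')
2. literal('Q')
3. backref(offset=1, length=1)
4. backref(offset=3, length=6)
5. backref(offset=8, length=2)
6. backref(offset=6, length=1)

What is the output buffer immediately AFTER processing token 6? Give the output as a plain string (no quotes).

Token 1: literal('O'). Output: "O"
Token 2: literal('Q'). Output: "OQ"
Token 3: backref(off=1, len=1). Copied 'Q' from pos 1. Output: "OQQ"
Token 4: backref(off=3, len=6) (overlapping!). Copied 'OQQOQQ' from pos 0. Output: "OQQOQQOQQ"
Token 5: backref(off=8, len=2). Copied 'QQ' from pos 1. Output: "OQQOQQOQQQQ"
Token 6: backref(off=6, len=1). Copied 'Q' from pos 5. Output: "OQQOQQOQQQQQ"

Answer: OQQOQQOQQQQQ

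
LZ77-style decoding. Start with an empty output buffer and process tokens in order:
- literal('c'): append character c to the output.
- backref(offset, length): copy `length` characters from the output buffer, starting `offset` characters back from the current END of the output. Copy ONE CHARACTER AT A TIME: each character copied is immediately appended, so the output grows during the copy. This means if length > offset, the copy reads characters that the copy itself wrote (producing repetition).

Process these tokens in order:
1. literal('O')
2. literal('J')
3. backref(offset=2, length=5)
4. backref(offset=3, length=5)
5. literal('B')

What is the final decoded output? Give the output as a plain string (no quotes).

Answer: OJOJOJOOJOOJB

Derivation:
Token 1: literal('O'). Output: "O"
Token 2: literal('J'). Output: "OJ"
Token 3: backref(off=2, len=5) (overlapping!). Copied 'OJOJO' from pos 0. Output: "OJOJOJO"
Token 4: backref(off=3, len=5) (overlapping!). Copied 'OJOOJ' from pos 4. Output: "OJOJOJOOJOOJ"
Token 5: literal('B'). Output: "OJOJOJOOJOOJB"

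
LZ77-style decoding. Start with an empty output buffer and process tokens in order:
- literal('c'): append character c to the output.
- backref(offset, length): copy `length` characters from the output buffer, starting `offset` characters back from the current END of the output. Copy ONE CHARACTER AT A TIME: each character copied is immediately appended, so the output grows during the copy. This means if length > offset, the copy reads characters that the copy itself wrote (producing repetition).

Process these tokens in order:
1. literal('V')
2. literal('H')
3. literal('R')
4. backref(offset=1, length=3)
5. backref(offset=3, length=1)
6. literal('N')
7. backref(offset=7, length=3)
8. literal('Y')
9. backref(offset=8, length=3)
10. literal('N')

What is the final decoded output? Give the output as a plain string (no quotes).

Answer: VHRRRRRNHRRYRRRN

Derivation:
Token 1: literal('V'). Output: "V"
Token 2: literal('H'). Output: "VH"
Token 3: literal('R'). Output: "VHR"
Token 4: backref(off=1, len=3) (overlapping!). Copied 'RRR' from pos 2. Output: "VHRRRR"
Token 5: backref(off=3, len=1). Copied 'R' from pos 3. Output: "VHRRRRR"
Token 6: literal('N'). Output: "VHRRRRRN"
Token 7: backref(off=7, len=3). Copied 'HRR' from pos 1. Output: "VHRRRRRNHRR"
Token 8: literal('Y'). Output: "VHRRRRRNHRRY"
Token 9: backref(off=8, len=3). Copied 'RRR' from pos 4. Output: "VHRRRRRNHRRYRRR"
Token 10: literal('N'). Output: "VHRRRRRNHRRYRRRN"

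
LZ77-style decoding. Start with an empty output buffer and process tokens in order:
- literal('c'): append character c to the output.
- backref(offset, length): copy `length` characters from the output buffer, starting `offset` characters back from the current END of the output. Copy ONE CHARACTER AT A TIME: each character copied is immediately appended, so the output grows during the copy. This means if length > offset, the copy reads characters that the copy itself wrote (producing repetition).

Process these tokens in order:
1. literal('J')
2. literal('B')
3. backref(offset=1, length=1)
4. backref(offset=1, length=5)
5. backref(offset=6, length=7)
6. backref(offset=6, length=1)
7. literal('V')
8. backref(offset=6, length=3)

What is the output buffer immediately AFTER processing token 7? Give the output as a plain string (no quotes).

Token 1: literal('J'). Output: "J"
Token 2: literal('B'). Output: "JB"
Token 3: backref(off=1, len=1). Copied 'B' from pos 1. Output: "JBB"
Token 4: backref(off=1, len=5) (overlapping!). Copied 'BBBBB' from pos 2. Output: "JBBBBBBB"
Token 5: backref(off=6, len=7) (overlapping!). Copied 'BBBBBBB' from pos 2. Output: "JBBBBBBBBBBBBBB"
Token 6: backref(off=6, len=1). Copied 'B' from pos 9. Output: "JBBBBBBBBBBBBBBB"
Token 7: literal('V'). Output: "JBBBBBBBBBBBBBBBV"

Answer: JBBBBBBBBBBBBBBBV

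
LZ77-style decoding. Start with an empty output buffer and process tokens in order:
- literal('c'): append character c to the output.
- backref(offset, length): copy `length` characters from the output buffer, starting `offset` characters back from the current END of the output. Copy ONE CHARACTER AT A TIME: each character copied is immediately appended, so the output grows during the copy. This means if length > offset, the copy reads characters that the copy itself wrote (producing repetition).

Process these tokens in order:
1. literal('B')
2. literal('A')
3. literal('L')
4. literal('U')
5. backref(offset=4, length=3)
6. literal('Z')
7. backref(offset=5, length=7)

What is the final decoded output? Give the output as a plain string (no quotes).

Answer: BALUBALZUBALZUB

Derivation:
Token 1: literal('B'). Output: "B"
Token 2: literal('A'). Output: "BA"
Token 3: literal('L'). Output: "BAL"
Token 4: literal('U'). Output: "BALU"
Token 5: backref(off=4, len=3). Copied 'BAL' from pos 0. Output: "BALUBAL"
Token 6: literal('Z'). Output: "BALUBALZ"
Token 7: backref(off=5, len=7) (overlapping!). Copied 'UBALZUB' from pos 3. Output: "BALUBALZUBALZUB"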